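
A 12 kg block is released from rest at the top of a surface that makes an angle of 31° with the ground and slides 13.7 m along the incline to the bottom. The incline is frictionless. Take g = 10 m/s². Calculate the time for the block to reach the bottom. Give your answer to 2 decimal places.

2.31 s

The weight component along the incline is mg sin 31° = 61.805 N and the normal force is N = mg cos 31° = 102.860 N.
With no friction, a = g sin 31° = 5.1504 m/s².
Starting from rest, L = ½at², so t = √(2L/a) = √(2 × 13.7 / 5.1504) = 2.3065 s.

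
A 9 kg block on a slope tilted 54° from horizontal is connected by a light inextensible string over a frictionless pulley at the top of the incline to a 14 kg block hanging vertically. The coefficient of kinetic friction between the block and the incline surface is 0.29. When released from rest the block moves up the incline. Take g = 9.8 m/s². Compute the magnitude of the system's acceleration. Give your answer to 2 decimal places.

2.21 m/s²

For the block on the incline: the weight component along the slope is m₁g sin 54° = 9 × 9.8 × 0.8090 = 71.354 N and the normal force is N = m₁g cos 54° = 51.843 N.
Kinetic friction opposes the block's motion up the incline: f = μN = 0.29 × 51.843 = 15.034 N acting down the slope.
Newton's second law for the block (up-slope positive): T − 71.354 − 15.034 = 9 a. For the hanging block (downward positive): 14 × 9.8 − T = 14 a.
Adding the two equations eliminates T: 50.812 = 23 a, so a = 2.2092 m/s².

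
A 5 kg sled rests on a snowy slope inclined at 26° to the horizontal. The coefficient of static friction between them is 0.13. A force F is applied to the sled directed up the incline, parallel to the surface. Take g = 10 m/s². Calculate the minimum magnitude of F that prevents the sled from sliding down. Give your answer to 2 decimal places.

16.08 N

The normal force is N = mg cos 26° = 44.940 N. With F at its minimum the sled is on the verge of sliding down, so static friction is at its maximum μ_s N = 0.13 × 44.940 = 5.842 N and acts up the slope.
Equilibrium along the incline: F + μ_s N = mg sin 26°, so F = 21.919 − 5.842 = 16.077 N.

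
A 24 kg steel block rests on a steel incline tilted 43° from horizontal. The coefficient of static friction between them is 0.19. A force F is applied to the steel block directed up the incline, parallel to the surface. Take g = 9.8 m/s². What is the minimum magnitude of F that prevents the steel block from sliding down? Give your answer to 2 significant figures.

The normal force is N = mg cos 43° = 172.014 N. With F at its minimum the steel block is on the verge of sliding down, so static friction is at its maximum μ_s N = 0.19 × 172.014 = 32.683 N and acts up the slope.
Equilibrium along the incline: F + μ_s N = mg sin 43°, so F = 160.406 − 32.683 = 127.723 N.

130 N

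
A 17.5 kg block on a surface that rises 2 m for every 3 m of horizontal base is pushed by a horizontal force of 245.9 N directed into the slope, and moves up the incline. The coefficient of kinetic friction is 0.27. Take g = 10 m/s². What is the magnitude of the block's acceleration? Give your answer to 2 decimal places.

The horizontal push has components F cos 33.69° = 245.9 × 0.8321 = 204.613 N up the incline and F sin 33.69° = 245.9 × 0.5547 = 136.401 N pressing into the surface.
The normal force is therefore N = mg cos 33.69° + F sin 33.69° = 145.617 + 136.401 = 282.018 N, and kinetic friction down the slope is μN = 0.27 × 282.018 = 76.145 N.
Along the incline: F cos 33.69° − mg sin 33.69° − μN = ma, so 204.613 − 97.072 − 76.145 = 17.5 a, giving a = 1.7941 m/s².

1.79 m/s²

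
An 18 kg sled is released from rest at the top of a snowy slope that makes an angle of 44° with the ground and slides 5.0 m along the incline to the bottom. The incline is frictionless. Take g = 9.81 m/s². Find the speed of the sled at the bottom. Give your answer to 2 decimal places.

The weight component along the incline is mg sin 44° = 122.663 N and the normal force is N = mg cos 44° = 127.021 N.
With no friction, a = g sin 44° = 6.8146 m/s².
Starting from rest over a distance of 5.0 m, v² = 2aL = 2 × 6.8146 × 5.0 = 68.1460, so v = 8.2551 m/s.

8.26 m/s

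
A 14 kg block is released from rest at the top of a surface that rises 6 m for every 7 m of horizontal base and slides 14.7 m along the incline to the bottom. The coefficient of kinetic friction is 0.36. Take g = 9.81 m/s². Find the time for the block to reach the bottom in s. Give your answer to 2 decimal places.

2.82 s

The weight component along the incline is mg sin 40.60° = 89.380 N and the normal force is N = mg cos 40.60° = 104.276 N.
Friction up the slope is f = μN = 0.36 × 104.276 = 37.539 N, so the net downslope force is 89.380 − 37.539 = 51.841 N and a = 51.841 / 14 = 3.7029 m/s².
Starting from rest, L = ½at², so t = √(2L/a) = √(2 × 14.7 / 3.7029) = 2.8178 s.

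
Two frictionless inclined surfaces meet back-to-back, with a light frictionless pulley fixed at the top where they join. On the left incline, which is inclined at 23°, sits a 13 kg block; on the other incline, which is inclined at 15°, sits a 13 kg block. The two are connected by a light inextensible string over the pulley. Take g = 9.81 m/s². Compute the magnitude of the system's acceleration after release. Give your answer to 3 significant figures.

Resolve each weight along its own incline: the 13 kg mass has component 13 × 9.81 × sin 23° = 49.830 N down its slope, and the 13 kg mass has 13 × 9.81 × sin 15° = 33.007 N down its slope.
The 13 kg side's 49.830 N exceeds the other side's 33.007 N, so that mass slides down and the 13 kg mass slides up. Taking that direction as positive, Newton's second law for the whole system gives 49.830 − 33.007 = (13 + 13) a, so a = 16.823 / 26 = 0.6470 m/s².

0.647 m/s²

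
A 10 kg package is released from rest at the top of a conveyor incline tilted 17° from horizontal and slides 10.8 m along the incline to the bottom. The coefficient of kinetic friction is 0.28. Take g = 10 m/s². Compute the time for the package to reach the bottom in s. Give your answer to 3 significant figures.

The weight component along the incline is mg sin 17° = 29.237 N and the normal force is N = mg cos 17° = 95.630 N.
Friction up the slope is f = μN = 0.28 × 95.630 = 26.776 N, so the net downslope force is 29.237 − 26.776 = 2.461 N and a = 2.461 / 10 = 0.2461 m/s².
Starting from rest, L = ½at², so t = √(2L/a) = √(2 × 10.8 / 0.2461) = 9.3685 s.

9.37 s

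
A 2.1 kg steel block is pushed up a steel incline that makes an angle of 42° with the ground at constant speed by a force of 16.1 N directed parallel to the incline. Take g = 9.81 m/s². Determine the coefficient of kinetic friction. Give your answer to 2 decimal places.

At constant speed ΣF = 0 along the incline. The applied 16.1 N acts up the slope; the weight component mg sin 42° = 13.785 N and kinetic friction μN both act down the slope.
So 16.1 = 13.785 + μ × 15.310, giving μ = (16.1 − 13.785) / 15.310 = 0.1512.

0.15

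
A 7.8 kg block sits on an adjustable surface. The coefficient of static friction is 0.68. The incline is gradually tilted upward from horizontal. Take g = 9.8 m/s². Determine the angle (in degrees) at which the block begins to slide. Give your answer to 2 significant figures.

34°

At the threshold of sliding, static friction is at its maximum μ_s N and exactly balances the weight component along the incline: mg sin θ = μ_s mg cos θ.
Hence tan θ = μ_s = 0.68, so θ = arctan(0.68) = 34.2157°.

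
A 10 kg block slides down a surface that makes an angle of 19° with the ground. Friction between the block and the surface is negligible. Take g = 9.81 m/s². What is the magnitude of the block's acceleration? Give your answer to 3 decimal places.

Resolving the weight along the incline: the component pulling the block down the slope is mg sin 19° = 10 × 9.81 × 0.3256 = 31.941 N, and the normal force is N = mg cos 19° = 10 × 9.81 × 0.9455 = 92.754 N.
With no friction the net force along the incline is 31.941 N, so a = g sin 19° = 31.941 / 10 = 3.1941 m/s².

3.194 m/s²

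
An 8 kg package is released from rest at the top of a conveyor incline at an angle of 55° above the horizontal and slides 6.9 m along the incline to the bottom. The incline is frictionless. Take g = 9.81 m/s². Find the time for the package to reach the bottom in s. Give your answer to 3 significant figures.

The weight component along the incline is mg sin 55° = 64.287 N and the normal force is N = mg cos 55° = 45.014 N.
With no friction, a = g sin 55° = 8.0359 m/s².
Starting from rest, L = ½at², so t = √(2L/a) = √(2 × 6.9 / 8.0359) = 1.3105 s.

1.31 s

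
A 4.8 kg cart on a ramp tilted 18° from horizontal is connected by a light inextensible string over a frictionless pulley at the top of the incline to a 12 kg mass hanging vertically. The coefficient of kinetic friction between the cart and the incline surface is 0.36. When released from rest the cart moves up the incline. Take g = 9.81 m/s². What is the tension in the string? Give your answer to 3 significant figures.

For the cart on the incline: the weight component along the slope is m₁g sin 18° = 4.8 × 9.81 × 0.3090 = 14.550 N and the normal force is N = m₁g cos 18° = 44.783 N.
Kinetic friction opposes the cart's motion up the incline: f = μN = 0.36 × 44.783 = 16.122 N acting down the slope.
Newton's second law for the cart (up-slope positive): T − 14.550 − 16.122 = 4.8 a. For the hanging mass (downward positive): 12 × 9.81 − T = 12 a.
Adding the two equations eliminates T: 87.048 = 16.8 a, so a = 5.1814 m/s².
Then from the hanging mass's equation, T = 12 × (9.81 − 5.1814) = 55.543 N.

55.5 N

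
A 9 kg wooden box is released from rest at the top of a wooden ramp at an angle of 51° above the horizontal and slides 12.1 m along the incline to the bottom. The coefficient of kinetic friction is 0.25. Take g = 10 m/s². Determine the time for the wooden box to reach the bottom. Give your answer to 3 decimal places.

The weight component along the incline is mg sin 51° = 69.943 N and the normal force is N = mg cos 51° = 56.639 N.
Friction up the slope is f = μN = 0.25 × 56.639 = 14.160 N, so the net downslope force is 69.943 − 14.160 = 55.783 N and a = 55.783 / 9 = 6.1981 m/s².
Starting from rest, L = ½at², so t = √(2L/a) = √(2 × 12.1 / 6.1981) = 1.9760 s.

1.976 s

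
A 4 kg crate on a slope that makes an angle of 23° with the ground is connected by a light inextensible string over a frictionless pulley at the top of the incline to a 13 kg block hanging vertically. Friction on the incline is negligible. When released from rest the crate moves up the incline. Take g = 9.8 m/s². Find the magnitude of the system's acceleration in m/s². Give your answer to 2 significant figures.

For the crate on the incline: the weight component along the slope is m₁g sin 23° = 4 × 9.8 × 0.3907 = 15.315 N and the normal force is N = m₁g cos 23° = 36.084 N.
Newton's second law for the crate (up-slope positive): T − 15.315 = 4 a. For the hanging block (downward positive): 13 × 9.8 − T = 13 a.
Adding the two equations eliminates T: 112.085 = 17 a, so a = 6.5932 m/s².

6.6 m/s²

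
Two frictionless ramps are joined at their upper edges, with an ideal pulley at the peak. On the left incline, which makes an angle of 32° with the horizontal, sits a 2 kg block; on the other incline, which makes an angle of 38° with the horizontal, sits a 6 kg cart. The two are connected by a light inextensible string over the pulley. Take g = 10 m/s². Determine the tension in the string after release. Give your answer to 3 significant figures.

17.2 N

Resolve each weight along its own incline: the 2 kg mass has component 2 × 10 × sin 32° = 10.598 N down its slope, and the 6 kg mass has 6 × 10 × sin 38° = 36.940 N down its slope.
The 6 kg side's 36.940 N exceeds the other side's 10.598 N, so that mass slides down and the 2 kg mass slides up. Taking that direction as positive, Newton's second law for the whole system gives 36.940 − 10.598 = (2 + 6) a, so a = 26.342 / 8 = 3.2927 m/s².
For the 2 kg mass (up-slope positive): T − 10.598 = 2 × 3.2927, so T = 17.183 N.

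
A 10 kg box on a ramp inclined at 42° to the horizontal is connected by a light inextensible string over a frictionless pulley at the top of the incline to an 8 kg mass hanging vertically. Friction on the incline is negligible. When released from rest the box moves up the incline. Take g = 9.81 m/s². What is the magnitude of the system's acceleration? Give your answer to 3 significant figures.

For the box on the incline: the weight component along the slope is m₁g sin 42° = 10 × 9.81 × 0.6691 = 65.639 N and the normal force is N = m₁g cos 42° = 72.903 N.
Newton's second law for the box (up-slope positive): T − 65.639 = 10 a. For the hanging mass (downward positive): 8 × 9.81 − T = 8 a.
Adding the two equations eliminates T: 12.841 = 18 a, so a = 0.7134 m/s².

0.713 m/s²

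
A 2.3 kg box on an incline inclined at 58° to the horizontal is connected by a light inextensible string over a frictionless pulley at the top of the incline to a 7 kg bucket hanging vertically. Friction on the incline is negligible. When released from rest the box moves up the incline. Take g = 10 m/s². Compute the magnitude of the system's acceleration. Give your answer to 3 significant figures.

For the box on the incline: the weight component along the slope is m₁g sin 58° = 2.3 × 10 × 0.8480 = 19.504 N and the normal force is N = m₁g cos 58° = 12.188 N.
Newton's second law for the box (up-slope positive): T − 19.504 = 2.3 a. For the hanging bucket (downward positive): 7 × 10 − T = 7 a.
Adding the two equations eliminates T: 50.496 = 9.3 a, so a = 5.4297 m/s².

5.43 m/s²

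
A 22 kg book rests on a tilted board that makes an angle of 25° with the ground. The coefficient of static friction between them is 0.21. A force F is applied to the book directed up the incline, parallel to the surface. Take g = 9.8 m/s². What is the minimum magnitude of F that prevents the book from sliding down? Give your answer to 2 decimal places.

50.08 N

The normal force is N = mg cos 25° = 195.400 N. With F at its minimum the book is on the verge of sliding down, so static friction is at its maximum μ_s N = 0.21 × 195.400 = 41.034 N and acts up the slope.
Equilibrium along the incline: F + μ_s N = mg sin 25°, so F = 91.116 − 41.034 = 50.082 N.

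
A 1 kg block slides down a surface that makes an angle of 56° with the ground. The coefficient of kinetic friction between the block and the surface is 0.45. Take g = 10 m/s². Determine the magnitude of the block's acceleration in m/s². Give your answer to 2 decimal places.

Resolving the weight along the incline: the component pulling the block down the slope is mg sin 56° = 1 × 10 × 0.8290 = 8.290 N, and the normal force is N = mg cos 56° = 1 × 10 × 0.5592 = 5.592 N.
Kinetic friction acts up the slope with magnitude f = μN = 0.45 × 5.592 = 2.516 N.
Net force along the incline is 8.290 − 2.516 = 5.774 N, so a = 5.774 / 1 = 5.7740 m/s².

5.77 m/s²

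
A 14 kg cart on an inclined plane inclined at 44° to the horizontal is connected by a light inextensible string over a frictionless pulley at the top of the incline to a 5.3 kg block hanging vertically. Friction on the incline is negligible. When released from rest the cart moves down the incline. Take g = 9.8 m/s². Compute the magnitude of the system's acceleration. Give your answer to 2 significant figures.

2.2 m/s²

For the cart on the incline: the weight component along the slope is m₁g sin 44° = 14 × 9.8 × 0.6947 = 95.313 N and the normal force is N = m₁g cos 44° = 98.693 N.
Newton's second law for the cart (down-slope positive): 95.313 − T = 14 a. For the hanging block (upward positive): T − 5.3 × 9.8 = 5.3 a.
Adding the two equations eliminates T: 43.373 = 19.3 a, so a = 2.2473 m/s².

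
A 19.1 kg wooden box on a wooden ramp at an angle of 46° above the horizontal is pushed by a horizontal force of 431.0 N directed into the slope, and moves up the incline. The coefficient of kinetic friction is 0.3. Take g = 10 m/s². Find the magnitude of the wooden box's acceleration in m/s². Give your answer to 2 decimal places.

The horizontal push has components F cos 46° = 431.0 × 0.6947 = 299.416 N up the incline and F sin 46° = 431.0 × 0.7193 = 310.018 N pressing into the surface.
The normal force is therefore N = mg cos 46° + F sin 46° = 132.688 + 310.018 = 442.706 N, and kinetic friction down the slope is μN = 0.3 × 442.706 = 132.812 N.
Along the incline: F cos 46° − mg sin 46° − μN = ma, so 299.416 − 137.386 − 132.812 = 19.1 a, giving a = 1.5297 m/s².

1.53 m/s²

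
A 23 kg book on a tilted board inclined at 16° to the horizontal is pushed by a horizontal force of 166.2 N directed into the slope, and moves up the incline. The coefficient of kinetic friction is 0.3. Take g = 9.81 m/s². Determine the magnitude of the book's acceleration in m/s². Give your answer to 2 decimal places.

0.82 m/s²

The horizontal push has components F cos 16° = 166.2 × 0.9613 = 159.768 N up the incline and F sin 16° = 166.2 × 0.2756 = 45.805 N pressing into the surface.
The normal force is therefore N = mg cos 16° + F sin 16° = 216.898 + 45.805 = 262.703 N, and kinetic friction down the slope is μN = 0.3 × 262.703 = 78.811 N.
Along the incline: F cos 16° − mg sin 16° − μN = ma, so 159.768 − 62.184 − 78.811 = 23 a, giving a = 0.8162 m/s².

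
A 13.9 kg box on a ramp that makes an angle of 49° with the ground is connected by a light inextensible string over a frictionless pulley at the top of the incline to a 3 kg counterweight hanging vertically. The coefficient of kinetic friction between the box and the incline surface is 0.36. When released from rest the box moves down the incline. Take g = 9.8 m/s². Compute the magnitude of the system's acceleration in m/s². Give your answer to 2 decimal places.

For the box on the incline: the weight component along the slope is m₁g sin 49° = 13.9 × 9.8 × 0.7547 = 102.805 N and the normal force is N = m₁g cos 49° = 89.368 N.
Kinetic friction opposes the box's motion down the incline: f = μN = 0.36 × 89.368 = 32.172 N acting up the slope.
Newton's second law for the box (down-slope positive): 102.805 − 32.172 − T = 13.9 a. For the hanging counterweight (upward positive): T − 3 × 9.8 = 3 a.
Adding the two equations eliminates T: 41.233 = 16.9 a, so a = 2.4398 m/s².

2.44 m/s²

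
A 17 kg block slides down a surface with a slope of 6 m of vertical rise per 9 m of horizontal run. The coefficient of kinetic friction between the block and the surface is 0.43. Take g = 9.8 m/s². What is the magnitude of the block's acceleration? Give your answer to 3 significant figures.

Resolving the weight along the incline: the component pulling the block down the slope is mg sin 33.69° = 17 × 9.8 × 0.5547 = 92.413 N, and the normal force is N = mg cos 33.69° = 17 × 9.8 × 0.8321 = 138.628 N.
Kinetic friction acts up the slope with magnitude f = μN = 0.43 × 138.628 = 59.610 N.
Net force along the incline is 92.413 − 59.610 = 32.803 N, so a = 32.803 / 17 = 1.9296 m/s².

1.93 m/s²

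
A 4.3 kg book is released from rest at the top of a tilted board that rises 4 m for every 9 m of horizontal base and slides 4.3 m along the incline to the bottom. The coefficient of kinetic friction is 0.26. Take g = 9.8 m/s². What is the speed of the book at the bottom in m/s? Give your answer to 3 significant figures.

The weight component along the incline is mg sin 23.96° = 17.115 N and the normal force is N = mg cos 23.96° = 38.508 N.
Friction up the slope is f = μN = 0.26 × 38.508 = 10.012 N, so the net downslope force is 17.115 − 10.012 = 7.103 N and a = 7.103 / 4.3 = 1.6519 m/s².
Starting from rest over a distance of 4.3 m, v² = 2aL = 2 × 1.6519 × 4.3 = 14.2063, so v = 3.7691 m/s.

3.77 m/s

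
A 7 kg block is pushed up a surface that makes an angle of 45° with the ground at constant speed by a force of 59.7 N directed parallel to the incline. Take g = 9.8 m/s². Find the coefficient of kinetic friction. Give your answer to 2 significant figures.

At constant speed ΣF = 0 along the incline. The applied 59.7 N acts up the slope; the weight component mg sin 45° = 48.508 N and kinetic friction μN both act down the slope.
So 59.7 = 48.508 + μ × 48.508, giving μ = (59.7 − 48.508) / 48.508 = 0.2307.

0.23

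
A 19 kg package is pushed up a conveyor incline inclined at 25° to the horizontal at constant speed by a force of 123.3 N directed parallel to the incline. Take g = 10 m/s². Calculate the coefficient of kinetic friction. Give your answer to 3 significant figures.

At constant speed ΣF = 0 along the incline. The applied 123.3 N acts up the slope; the weight component mg sin 25° = 80.297 N and kinetic friction μN both act down the slope.
So 123.3 = 80.297 + μ × 172.198, giving μ = (123.3 − 80.297) / 172.198 = 0.2497.

0.250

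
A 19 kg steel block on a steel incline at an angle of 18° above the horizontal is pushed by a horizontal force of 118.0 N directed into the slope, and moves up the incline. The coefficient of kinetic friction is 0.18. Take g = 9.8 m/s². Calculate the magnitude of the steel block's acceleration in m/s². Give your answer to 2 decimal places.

The horizontal push has components F cos 18° = 118.0 × 0.9511 = 112.230 N up the incline and F sin 18° = 118.0 × 0.3090 = 36.462 N pressing into the surface.
The normal force is therefore N = mg cos 18° + F sin 18° = 177.095 + 36.462 = 213.557 N, and kinetic friction down the slope is μN = 0.18 × 213.557 = 38.440 N.
Along the incline: F cos 18° − mg sin 18° − μN = ma, so 112.230 − 57.536 − 38.440 = 19 a, giving a = 0.8555 m/s².

0.86 m/s²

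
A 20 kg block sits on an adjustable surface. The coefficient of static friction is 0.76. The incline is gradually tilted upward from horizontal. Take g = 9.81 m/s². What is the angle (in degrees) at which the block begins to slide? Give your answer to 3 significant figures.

At the threshold of sliding, static friction is at its maximum μ_s N and exactly balances the weight component along the incline: mg sin θ = μ_s mg cos θ.
Hence tan θ = μ_s = 0.76, so θ = arctan(0.76) = 37.2348°.

37.2°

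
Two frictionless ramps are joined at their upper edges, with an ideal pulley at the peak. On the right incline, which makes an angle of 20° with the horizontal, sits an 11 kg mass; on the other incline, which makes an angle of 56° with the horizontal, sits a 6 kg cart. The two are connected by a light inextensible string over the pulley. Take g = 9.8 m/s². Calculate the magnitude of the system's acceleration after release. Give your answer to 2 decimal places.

0.70 m/s²

Resolve each weight along its own incline: the 11 kg mass has component 11 × 9.8 × sin 20° = 36.870 N down its slope, and the 6 kg mass has 6 × 9.8 × sin 56° = 48.747 N down its slope.
The 6 kg side's 48.747 N exceeds the other side's 36.870 N, so that mass slides down and the 11 kg mass slides up. Taking that direction as positive, Newton's second law for the whole system gives 48.747 − 36.870 = (11 + 6) a, so a = 11.877 / 17 = 0.6986 m/s².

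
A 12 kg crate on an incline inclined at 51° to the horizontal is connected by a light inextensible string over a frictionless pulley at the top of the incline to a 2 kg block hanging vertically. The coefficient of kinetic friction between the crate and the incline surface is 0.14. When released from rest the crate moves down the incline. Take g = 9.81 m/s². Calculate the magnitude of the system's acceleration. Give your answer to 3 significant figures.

4.39 m/s²

For the crate on the incline: the weight component along the slope is m₁g sin 51° = 12 × 9.81 × 0.7771 = 91.480 N and the normal force is N = m₁g cos 51° = 74.084 N.
Kinetic friction opposes the crate's motion down the incline: f = μN = 0.14 × 74.084 = 10.372 N acting up the slope.
Newton's second law for the crate (down-slope positive): 91.480 − 10.372 − T = 12 a. For the hanging block (upward positive): T − 2 × 9.81 = 2 a.
Adding the two equations eliminates T: 61.488 = 14 a, so a = 4.3920 m/s².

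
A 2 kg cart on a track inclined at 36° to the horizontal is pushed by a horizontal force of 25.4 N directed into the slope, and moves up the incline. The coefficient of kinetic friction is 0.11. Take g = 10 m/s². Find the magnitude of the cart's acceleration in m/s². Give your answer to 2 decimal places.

The horizontal push has components F cos 36° = 25.4 × 0.8090 = 20.549 N up the incline and F sin 36° = 25.4 × 0.5878 = 14.930 N pressing into the surface.
The normal force is therefore N = mg cos 36° + F sin 36° = 16.180 + 14.930 = 31.110 N, and kinetic friction down the slope is μN = 0.11 × 31.110 = 3.422 N.
Along the incline: F cos 36° − mg sin 36° − μN = ma, so 20.549 − 11.756 − 3.422 = 2 a, giving a = 2.6855 m/s².

2.69 m/s²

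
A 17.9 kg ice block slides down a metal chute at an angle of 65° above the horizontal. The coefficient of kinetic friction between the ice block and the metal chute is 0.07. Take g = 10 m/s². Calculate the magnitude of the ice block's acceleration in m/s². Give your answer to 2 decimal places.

8.77 m/s²

Resolving the weight along the incline: the component pulling the ice block down the slope is mg sin 65° = 17.9 × 10 × 0.9063 = 162.228 N, and the normal force is N = mg cos 65° = 17.9 × 10 × 0.4226 = 75.645 N.
Kinetic friction acts up the slope with magnitude f = μN = 0.07 × 75.645 = 5.295 N.
Net force along the incline is 162.228 − 5.295 = 156.933 N, so a = 156.933 / 17.9 = 8.7672 m/s².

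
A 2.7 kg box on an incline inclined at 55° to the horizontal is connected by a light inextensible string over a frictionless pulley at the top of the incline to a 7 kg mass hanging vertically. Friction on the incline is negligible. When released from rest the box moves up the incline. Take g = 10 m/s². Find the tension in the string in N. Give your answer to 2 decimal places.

For the box on the incline: the weight component along the slope is m₁g sin 55° = 2.7 × 10 × 0.8192 = 22.118 N and the normal force is N = m₁g cos 55° = 15.487 N.
Newton's second law for the box (up-slope positive): T − 22.118 = 2.7 a. For the hanging mass (downward positive): 7 × 10 − T = 7 a.
Adding the two equations eliminates T: 47.882 = 9.7 a, so a = 4.9363 m/s².
Then from the hanging mass's equation, T = 7 × (10 − 4.9363) = 35.446 N.

35.45 N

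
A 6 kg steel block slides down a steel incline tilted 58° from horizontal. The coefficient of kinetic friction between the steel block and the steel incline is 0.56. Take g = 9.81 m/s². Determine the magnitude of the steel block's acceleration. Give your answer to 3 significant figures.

Resolving the weight along the incline: the component pulling the steel block down the slope is mg sin 58° = 6 × 9.81 × 0.8480 = 49.913 N, and the normal force is N = mg cos 58° = 6 × 9.81 × 0.5299 = 31.190 N.
Kinetic friction acts up the slope with magnitude f = μN = 0.56 × 31.190 = 17.466 N.
Net force along the incline is 49.913 − 17.466 = 32.447 N, so a = 32.447 / 6 = 5.4078 m/s².

5.41 m/s²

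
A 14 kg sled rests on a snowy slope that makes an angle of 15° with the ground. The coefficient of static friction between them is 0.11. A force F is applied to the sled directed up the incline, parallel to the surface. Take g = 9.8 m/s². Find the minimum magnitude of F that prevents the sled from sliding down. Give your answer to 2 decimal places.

The normal force is N = mg cos 15° = 132.525 N. With F at its minimum the sled is on the verge of sliding down, so static friction is at its maximum μ_s N = 0.11 × 132.525 = 14.578 N and acts up the slope.
Equilibrium along the incline: F + μ_s N = mg sin 15°, so F = 35.510 − 14.578 = 20.932 N.

20.93 N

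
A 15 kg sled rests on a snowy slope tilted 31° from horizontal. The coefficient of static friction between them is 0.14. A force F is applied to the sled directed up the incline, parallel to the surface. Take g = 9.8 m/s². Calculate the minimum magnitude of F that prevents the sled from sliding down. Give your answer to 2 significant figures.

The normal force is N = mg cos 31° = 126.004 N. With F at its minimum the sled is on the verge of sliding down, so static friction is at its maximum μ_s N = 0.14 × 126.004 = 17.641 N and acts up the slope.
Equilibrium along the incline: F + μ_s N = mg sin 31°, so F = 75.711 − 17.641 = 58.070 N.

58 N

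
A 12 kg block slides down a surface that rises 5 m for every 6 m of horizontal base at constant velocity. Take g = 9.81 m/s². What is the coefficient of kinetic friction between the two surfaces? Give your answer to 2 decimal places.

At constant velocity the net force along the incline is zero: mg sin 39.81° = μ mg cos 39.81°.
So μ = tan 39.81° = 0.6402 / 0.7682 = 0.8334.

0.83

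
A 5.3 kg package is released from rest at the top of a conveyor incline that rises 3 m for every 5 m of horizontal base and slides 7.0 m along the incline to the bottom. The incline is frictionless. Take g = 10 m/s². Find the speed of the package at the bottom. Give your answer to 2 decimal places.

8.49 m/s

The weight component along the incline is mg sin 30.96° = 27.268 N and the normal force is N = mg cos 30.96° = 45.447 N.
With no friction, a = g sin 30.96° = 5.1450 m/s².
Starting from rest over a distance of 7.0 m, v² = 2aL = 2 × 5.1450 × 7.0 = 72.0300, so v = 8.4870 m/s.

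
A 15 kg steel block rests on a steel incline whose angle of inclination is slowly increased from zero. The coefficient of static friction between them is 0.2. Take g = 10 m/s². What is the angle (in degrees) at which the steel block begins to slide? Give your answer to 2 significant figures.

11°

At the threshold of sliding, static friction is at its maximum μ_s N and exactly balances the weight component along the incline: mg sin θ = μ_s mg cos θ.
Hence tan θ = μ_s = 0.2, so θ = arctan(0.2) = 11.3099°.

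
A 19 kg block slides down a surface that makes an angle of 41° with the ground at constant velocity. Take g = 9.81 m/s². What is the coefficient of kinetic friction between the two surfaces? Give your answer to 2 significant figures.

0.87

At constant velocity the net force along the incline is zero: mg sin 41° = μ mg cos 41°.
So μ = tan 41° = 0.6561 / 0.7547 = 0.8694.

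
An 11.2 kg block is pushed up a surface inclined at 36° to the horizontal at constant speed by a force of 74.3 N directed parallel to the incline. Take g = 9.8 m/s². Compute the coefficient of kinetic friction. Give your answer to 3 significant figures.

0.110

At constant speed ΣF = 0 along the incline. The applied 74.3 N acts up the slope; the weight component mg sin 36° = 64.515 N and kinetic friction μN both act down the slope.
So 74.3 = 64.515 + μ × 88.798, giving μ = (74.3 − 64.515) / 88.798 = 0.1102.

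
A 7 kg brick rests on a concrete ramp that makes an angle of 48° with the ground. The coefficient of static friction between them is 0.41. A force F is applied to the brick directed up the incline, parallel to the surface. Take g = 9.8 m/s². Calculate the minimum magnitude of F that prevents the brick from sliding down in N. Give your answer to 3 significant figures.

The normal force is N = mg cos 48° = 45.902 N. With F at its minimum the brick is on the verge of sliding down, so static friction is at its maximum μ_s N = 0.41 × 45.902 = 18.820 N and acts up the slope.
Equilibrium along the incline: F + μ_s N = mg sin 48°, so F = 50.980 − 18.820 = 32.160 N.

32.2 N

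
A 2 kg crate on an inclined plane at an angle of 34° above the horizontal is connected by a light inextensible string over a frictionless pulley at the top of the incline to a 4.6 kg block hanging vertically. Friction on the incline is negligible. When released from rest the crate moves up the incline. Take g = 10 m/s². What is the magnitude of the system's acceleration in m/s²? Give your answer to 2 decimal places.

5.28 m/s²

For the crate on the incline: the weight component along the slope is m₁g sin 34° = 2 × 10 × 0.5592 = 11.184 N and the normal force is N = m₁g cos 34° = 16.581 N.
Newton's second law for the crate (up-slope positive): T − 11.184 = 2 a. For the hanging block (downward positive): 4.6 × 10 − T = 4.6 a.
Adding the two equations eliminates T: 34.816 = 6.6 a, so a = 5.2752 m/s².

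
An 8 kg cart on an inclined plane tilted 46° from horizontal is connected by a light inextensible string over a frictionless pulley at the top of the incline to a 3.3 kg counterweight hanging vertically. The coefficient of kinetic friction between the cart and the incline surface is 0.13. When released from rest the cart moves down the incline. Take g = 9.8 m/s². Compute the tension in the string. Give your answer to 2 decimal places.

For the cart on the incline: the weight component along the slope is m₁g sin 46° = 8 × 9.8 × 0.7193 = 56.393 N and the normal force is N = m₁g cos 46° = 54.461 N.
Kinetic friction opposes the cart's motion down the incline: f = μN = 0.13 × 54.461 = 7.080 N acting up the slope.
Newton's second law for the cart (down-slope positive): 56.393 − 7.080 − T = 8 a. For the hanging counterweight (upward positive): T − 3.3 × 9.8 = 3.3 a.
Adding the two equations eliminates T: 16.973 = 11.3 a, so a = 1.5020 m/s².
Then from the hanging counterweight's equation, T = 3.3 × (9.8 + 1.5020) = 37.297 N.

37.30 N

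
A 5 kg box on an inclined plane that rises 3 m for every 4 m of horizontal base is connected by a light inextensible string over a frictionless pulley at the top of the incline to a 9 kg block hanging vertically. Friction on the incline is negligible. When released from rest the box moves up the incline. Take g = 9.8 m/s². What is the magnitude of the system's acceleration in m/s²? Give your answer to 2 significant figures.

For the box on the incline: the weight component along the slope is m₁g sin 36.87° = 5 × 9.8 × 0.6000 = 29.400 N and the normal force is N = m₁g cos 36.87° = 39.200 N.
Newton's second law for the box (up-slope positive): T − 29.400 = 5 a. For the hanging block (downward positive): 9 × 9.8 − T = 9 a.
Adding the two equations eliminates T: 58.800 = 14 a, so a = 4.2000 m/s².

4.2 m/s²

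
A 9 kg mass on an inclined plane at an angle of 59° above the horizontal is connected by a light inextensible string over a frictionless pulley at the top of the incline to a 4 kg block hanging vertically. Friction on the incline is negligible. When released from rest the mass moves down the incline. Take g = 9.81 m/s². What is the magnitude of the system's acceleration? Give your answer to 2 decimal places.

2.80 m/s²

For the mass on the incline: the weight component along the slope is m₁g sin 59° = 9 × 9.81 × 0.8572 = 75.682 N and the normal force is N = m₁g cos 59° = 45.473 N.
Newton's second law for the mass (down-slope positive): 75.682 − T = 9 a. For the hanging block (upward positive): T − 4 × 9.81 = 4 a.
Adding the two equations eliminates T: 36.442 = 13 a, so a = 2.8032 m/s².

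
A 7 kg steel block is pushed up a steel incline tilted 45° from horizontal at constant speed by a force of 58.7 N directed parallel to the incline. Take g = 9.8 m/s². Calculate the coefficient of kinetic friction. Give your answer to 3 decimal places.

0.210

At constant speed ΣF = 0 along the incline. The applied 58.7 N acts up the slope; the weight component mg sin 45° = 48.508 N and kinetic friction μN both act down the slope.
So 58.7 = 48.508 + μ × 48.508, giving μ = (58.7 − 48.508) / 48.508 = 0.2101.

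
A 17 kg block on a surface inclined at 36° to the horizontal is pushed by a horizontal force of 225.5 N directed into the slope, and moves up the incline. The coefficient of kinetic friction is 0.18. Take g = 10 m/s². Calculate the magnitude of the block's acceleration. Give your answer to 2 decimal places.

1.99 m/s²

The horizontal push has components F cos 36° = 225.5 × 0.8090 = 182.430 N up the incline and F sin 36° = 225.5 × 0.5878 = 132.549 N pressing into the surface.
The normal force is therefore N = mg cos 36° + F sin 36° = 137.530 + 132.549 = 270.079 N, and kinetic friction down the slope is μN = 0.18 × 270.079 = 48.614 N.
Along the incline: F cos 36° − mg sin 36° − μN = ma, so 182.430 − 99.926 − 48.614 = 17 a, giving a = 1.9935 m/s².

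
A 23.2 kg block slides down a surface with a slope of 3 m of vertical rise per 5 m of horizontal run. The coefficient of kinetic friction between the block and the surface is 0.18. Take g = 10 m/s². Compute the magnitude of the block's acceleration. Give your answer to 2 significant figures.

3.6 m/s²

Resolving the weight along the incline: the component pulling the block down the slope is mg sin 30.96° = 23.2 × 10 × 0.5145 = 119.364 N, and the normal force is N = mg cos 30.96° = 23.2 × 10 × 0.8575 = 198.940 N.
Kinetic friction acts up the slope with magnitude f = μN = 0.18 × 198.940 = 35.809 N.
Net force along the incline is 119.364 − 35.809 = 83.555 N, so a = 83.555 / 23.2 = 3.6015 m/s².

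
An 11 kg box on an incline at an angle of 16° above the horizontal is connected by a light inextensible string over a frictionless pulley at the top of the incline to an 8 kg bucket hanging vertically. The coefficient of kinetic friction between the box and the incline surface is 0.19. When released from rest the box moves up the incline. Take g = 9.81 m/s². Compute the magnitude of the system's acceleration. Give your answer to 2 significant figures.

For the box on the incline: the weight component along the slope is m₁g sin 16° = 11 × 9.81 × 0.2756 = 29.740 N and the normal force is N = m₁g cos 16° = 103.730 N.
Kinetic friction opposes the box's motion up the incline: f = μN = 0.19 × 103.730 = 19.709 N acting down the slope.
Newton's second law for the box (up-slope positive): T − 29.740 − 19.709 = 11 a. For the hanging bucket (downward positive): 8 × 9.81 − T = 8 a.
Adding the two equations eliminates T: 29.031 = 19 a, so a = 1.5279 m/s².

1.5 m/s²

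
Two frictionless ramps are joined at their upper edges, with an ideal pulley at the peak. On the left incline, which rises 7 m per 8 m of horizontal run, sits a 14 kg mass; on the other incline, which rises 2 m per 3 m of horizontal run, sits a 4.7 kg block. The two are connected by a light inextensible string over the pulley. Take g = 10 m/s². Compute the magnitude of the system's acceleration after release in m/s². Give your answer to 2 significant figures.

Resolve each weight along its own incline: the 14 kg mass has component 14 × 10 × sin 41.19° = 92.191 N down its slope, and the 4.7 kg mass has 4.7 × 10 × sin 33.69° = 26.071 N down its slope.
The 14 kg side's 92.191 N exceeds the other side's 26.071 N, so that mass slides down and the 4.7 kg mass slides up. Taking that direction as positive, Newton's second law for the whole system gives 92.191 − 26.071 = (14 + 4.7) a, so a = 66.120 / 18.7 = 3.5358 m/s².

3.5 m/s²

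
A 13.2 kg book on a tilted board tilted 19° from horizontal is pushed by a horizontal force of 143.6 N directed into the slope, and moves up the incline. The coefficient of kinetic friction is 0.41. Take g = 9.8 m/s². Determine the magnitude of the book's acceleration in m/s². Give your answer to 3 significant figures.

The horizontal push has components F cos 19° = 143.6 × 0.9455 = 135.774 N up the incline and F sin 19° = 143.6 × 0.3256 = 46.756 N pressing into the surface.
The normal force is therefore N = mg cos 19° + F sin 19° = 122.310 + 46.756 = 169.066 N, and kinetic friction down the slope is μN = 0.41 × 169.066 = 69.317 N.
Along the incline: F cos 19° − mg sin 19° − μN = ma, so 135.774 − 42.120 − 69.317 = 13.2 a, giving a = 1.8437 m/s².

1.84 m/s²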